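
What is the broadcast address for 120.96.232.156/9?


Network: 120.0.0.0/9
Host bits = 23
Set all host bits to 1:
Broadcast: 120.127.255.255


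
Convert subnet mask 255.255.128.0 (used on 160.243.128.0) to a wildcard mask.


Subnet mask: 255.255.128.0
Wildcard = 255.255.255.255 - subnet mask
255 - 255 = 0
255 - 255 = 0
255 - 128 = 127
255 - 0 = 255
Wildcard: 0.0.127.255


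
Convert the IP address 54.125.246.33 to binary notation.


54 = 00110110
125 = 01111101
246 = 11110110
33 = 00100001
Binary: 00110110.01111101.11110110.00100001


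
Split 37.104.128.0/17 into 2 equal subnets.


New prefix = 17 + 1 = 18
Each subnet has 16384 addresses
  37.104.128.0/18
  37.104.192.0/18
Subnets: 37.104.128.0/18, 37.104.192.0/18


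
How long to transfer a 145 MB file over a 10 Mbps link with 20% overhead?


Effective throughput = 10 * (1 - 20/100) = 8 Mbps
File size in Mb = 145 * 8 = 1160 Mb
Time = 1160 / 8
Time = 145 seconds


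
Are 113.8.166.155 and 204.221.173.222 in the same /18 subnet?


Mask: 255.255.192.0
113.8.166.155 AND mask = 113.8.128.0
204.221.173.222 AND mask = 204.221.128.0
No, different subnets (113.8.128.0 vs 204.221.128.0)


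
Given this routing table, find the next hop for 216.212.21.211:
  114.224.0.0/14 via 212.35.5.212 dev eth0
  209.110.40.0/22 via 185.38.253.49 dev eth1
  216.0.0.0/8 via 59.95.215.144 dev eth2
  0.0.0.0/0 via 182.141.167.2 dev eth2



Longest prefix match for 216.212.21.211:
  /14 114.224.0.0: no
  /22 209.110.40.0: no
  /8 216.0.0.0: MATCH
  /0 0.0.0.0: MATCH
Selected: next-hop 59.95.215.144 via eth2 (matched /8)


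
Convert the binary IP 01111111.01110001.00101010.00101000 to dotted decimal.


01111111 = 127
01110001 = 113
00101010 = 42
00101000 = 40
IP: 127.113.42.40


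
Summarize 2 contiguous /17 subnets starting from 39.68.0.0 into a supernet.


Original prefix: /17
Number of subnets: 2 = 2^1
New prefix = 17 - 1 = 16
Supernet: 39.68.0.0/16


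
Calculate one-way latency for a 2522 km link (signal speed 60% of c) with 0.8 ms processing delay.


Speed = 0.6 * 3e5 km/s = 180000 km/s
Propagation delay = 2522 / 180000 = 0.014 s = 14.0111 ms
Processing delay = 0.8 ms
Total one-way latency = 14.8111 ms


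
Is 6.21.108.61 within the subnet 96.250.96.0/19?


Subnet network: 96.250.96.0
Test IP AND mask: 6.21.96.0
No, 6.21.108.61 is not in 96.250.96.0/19


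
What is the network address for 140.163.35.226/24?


IP:   10001100.10100011.00100011.11100010
Mask: 11111111.11111111.11111111.00000000
AND operation:
Net:  10001100.10100011.00100011.00000000
Network: 140.163.35.0/24


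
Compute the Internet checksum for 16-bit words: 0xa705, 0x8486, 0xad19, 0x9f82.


Sum all words (with carry folding):
+ 0xa705 = 0xa705
+ 0x8486 = 0x2b8c
+ 0xad19 = 0xd8a5
+ 0x9f82 = 0x7828
One's complement: ~0x7828
Checksum = 0x87d7


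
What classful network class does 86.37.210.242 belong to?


First octet: 86
Binary: 01010110
0xxxxxxx -> Class A (1-126)
Class A, default mask 255.0.0.0 (/8)


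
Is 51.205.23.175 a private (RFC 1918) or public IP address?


RFC 1918 private ranges:
  10.0.0.0/8 (10.0.0.0 - 10.255.255.255)
  172.16.0.0/12 (172.16.0.0 - 172.31.255.255)
  192.168.0.0/16 (192.168.0.0 - 192.168.255.255)
Public (not in any RFC 1918 range)


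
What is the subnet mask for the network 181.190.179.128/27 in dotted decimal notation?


/27 means 27 network bits, 5 host bits
Binary: 11111111111111111111111111100000
Mask: 255.255.255.224


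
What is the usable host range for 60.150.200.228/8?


Network: 60.0.0.0
Broadcast: 60.255.255.255
First usable = network + 1
Last usable = broadcast - 1
Range: 60.0.0.1 to 60.255.255.254


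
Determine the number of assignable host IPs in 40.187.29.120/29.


Host bits = 32 - 29 = 3
Total addresses = 2^3 = 8
Usable = total - 2 (network and broadcast)
Usable hosts: 6


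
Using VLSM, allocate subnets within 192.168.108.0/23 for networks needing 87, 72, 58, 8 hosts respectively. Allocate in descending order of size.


87 hosts -> /25 (126 usable): 192.168.108.0/25
72 hosts -> /25 (126 usable): 192.168.108.128/25
58 hosts -> /26 (62 usable): 192.168.109.0/26
8 hosts -> /28 (14 usable): 192.168.109.64/28
Allocation: 192.168.108.0/25 (87 hosts, 126 usable); 192.168.108.128/25 (72 hosts, 126 usable); 192.168.109.0/26 (58 hosts, 62 usable); 192.168.109.64/28 (8 hosts, 14 usable)


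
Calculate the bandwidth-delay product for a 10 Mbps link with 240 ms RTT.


BDP = bandwidth * RTT
= 10 Mbps * 240 ms
= 10 * 1e6 * 240 / 1000 bits
= 2400000 bits
= 300000 bytes
= 292.9688 KB
BDP = 2400000 bits (300000 bytes)


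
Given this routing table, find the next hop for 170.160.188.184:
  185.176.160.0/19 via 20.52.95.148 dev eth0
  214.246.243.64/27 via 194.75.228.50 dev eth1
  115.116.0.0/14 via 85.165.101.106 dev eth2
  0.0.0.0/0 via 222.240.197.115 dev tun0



Longest prefix match for 170.160.188.184:
  /19 185.176.160.0: no
  /27 214.246.243.64: no
  /14 115.116.0.0: no
  /0 0.0.0.0: MATCH
Selected: next-hop 222.240.197.115 via tun0 (matched /0)


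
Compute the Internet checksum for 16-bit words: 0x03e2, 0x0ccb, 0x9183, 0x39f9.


Sum all words (with carry folding):
+ 0x03e2 = 0x03e2
+ 0x0ccb = 0x10ad
+ 0x9183 = 0xa230
+ 0x39f9 = 0xdc29
One's complement: ~0xdc29
Checksum = 0x23d6


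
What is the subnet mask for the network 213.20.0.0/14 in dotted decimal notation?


/14 means 14 network bits, 18 host bits
Binary: 11111111111111000000000000000000
Mask: 255.252.0.0


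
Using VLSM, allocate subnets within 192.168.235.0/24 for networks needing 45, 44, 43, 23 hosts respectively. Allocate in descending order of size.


45 hosts -> /26 (62 usable): 192.168.235.0/26
44 hosts -> /26 (62 usable): 192.168.235.64/26
43 hosts -> /26 (62 usable): 192.168.235.128/26
23 hosts -> /27 (30 usable): 192.168.235.192/27
Allocation: 192.168.235.0/26 (45 hosts, 62 usable); 192.168.235.64/26 (44 hosts, 62 usable); 192.168.235.128/26 (43 hosts, 62 usable); 192.168.235.192/27 (23 hosts, 30 usable)


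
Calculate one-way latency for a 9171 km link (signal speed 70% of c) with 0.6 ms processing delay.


Speed = 0.7 * 3e5 km/s = 210000 km/s
Propagation delay = 9171 / 210000 = 0.0437 s = 43.6714 ms
Processing delay = 0.6 ms
Total one-way latency = 44.2714 ms


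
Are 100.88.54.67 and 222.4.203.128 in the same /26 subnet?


Mask: 255.255.255.192
100.88.54.67 AND mask = 100.88.54.64
222.4.203.128 AND mask = 222.4.203.128
No, different subnets (100.88.54.64 vs 222.4.203.128)


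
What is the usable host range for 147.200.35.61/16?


Network: 147.200.0.0
Broadcast: 147.200.255.255
First usable = network + 1
Last usable = broadcast - 1
Range: 147.200.0.1 to 147.200.255.254


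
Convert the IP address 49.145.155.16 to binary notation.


49 = 00110001
145 = 10010001
155 = 10011011
16 = 00010000
Binary: 00110001.10010001.10011011.00010000


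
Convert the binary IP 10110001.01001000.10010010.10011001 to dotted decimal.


10110001 = 177
01001000 = 72
10010010 = 146
10011001 = 153
IP: 177.72.146.153


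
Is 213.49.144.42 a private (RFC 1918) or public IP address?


RFC 1918 private ranges:
  10.0.0.0/8 (10.0.0.0 - 10.255.255.255)
  172.16.0.0/12 (172.16.0.0 - 172.31.255.255)
  192.168.0.0/16 (192.168.0.0 - 192.168.255.255)
Public (not in any RFC 1918 range)


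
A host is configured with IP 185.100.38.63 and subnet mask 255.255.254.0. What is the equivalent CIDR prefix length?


Binary: 11111111.11111111.11111110.00000000
Count leading 1s
Prefix: /23


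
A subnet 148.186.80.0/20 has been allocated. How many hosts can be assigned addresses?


Host bits = 32 - 20 = 12
Total addresses = 2^12 = 4096
Usable = total - 2 (network and broadcast)
Usable hosts: 4094


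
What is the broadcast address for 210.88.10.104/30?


Network: 210.88.10.104/30
Host bits = 2
Set all host bits to 1:
Broadcast: 210.88.10.107


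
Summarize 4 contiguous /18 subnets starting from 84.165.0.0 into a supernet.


Original prefix: /18
Number of subnets: 4 = 2^2
New prefix = 18 - 2 = 16
Supernet: 84.165.0.0/16


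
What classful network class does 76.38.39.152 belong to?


First octet: 76
Binary: 01001100
0xxxxxxx -> Class A (1-126)
Class A, default mask 255.0.0.0 (/8)


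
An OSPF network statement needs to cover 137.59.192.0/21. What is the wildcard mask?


Subnet mask: 255.255.248.0
Wildcard = 255.255.255.255 - subnet mask
255 - 255 = 0
255 - 255 = 0
255 - 248 = 7
255 - 0 = 255
Wildcard: 0.0.7.255


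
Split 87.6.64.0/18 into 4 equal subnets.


New prefix = 18 + 2 = 20
Each subnet has 4096 addresses
  87.6.64.0/20
  87.6.80.0/20
  87.6.96.0/20
  87.6.112.0/20
Subnets: 87.6.64.0/20, 87.6.80.0/20, 87.6.96.0/20, 87.6.112.0/20


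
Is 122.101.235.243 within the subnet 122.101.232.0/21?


Subnet network: 122.101.232.0
Test IP AND mask: 122.101.232.0
Yes, 122.101.235.243 is in 122.101.232.0/21


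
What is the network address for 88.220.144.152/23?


IP:   01011000.11011100.10010000.10011000
Mask: 11111111.11111111.11111110.00000000
AND operation:
Net:  01011000.11011100.10010000.00000000
Network: 88.220.144.0/23


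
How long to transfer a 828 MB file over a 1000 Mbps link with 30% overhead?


Effective throughput = 1000 * (1 - 30/100) = 700 Mbps
File size in Mb = 828 * 8 = 6624 Mb
Time = 6624 / 700
Time = 9.4629 seconds


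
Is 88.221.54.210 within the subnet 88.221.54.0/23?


Subnet network: 88.221.54.0
Test IP AND mask: 88.221.54.0
Yes, 88.221.54.210 is in 88.221.54.0/23


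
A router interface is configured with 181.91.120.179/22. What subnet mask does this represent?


/22 means 22 network bits, 10 host bits
Binary: 11111111111111111111110000000000
Mask: 255.255.252.0


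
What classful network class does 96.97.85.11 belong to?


First octet: 96
Binary: 01100000
0xxxxxxx -> Class A (1-126)
Class A, default mask 255.0.0.0 (/8)


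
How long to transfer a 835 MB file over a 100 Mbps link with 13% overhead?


Effective throughput = 100 * (1 - 13/100) = 87 Mbps
File size in Mb = 835 * 8 = 6680 Mb
Time = 6680 / 87
Time = 76.7816 seconds


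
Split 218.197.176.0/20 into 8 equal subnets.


New prefix = 20 + 3 = 23
Each subnet has 512 addresses
  218.197.176.0/23
  218.197.178.0/23
  218.197.180.0/23
  218.197.182.0/23
  218.197.184.0/23
  218.197.186.0/23
  218.197.188.0/23
  218.197.190.0/23
Subnets: 218.197.176.0/23, 218.197.178.0/23, 218.197.180.0/23, 218.197.182.0/23, 218.197.184.0/23, 218.197.186.0/23, 218.197.188.0/23, 218.197.190.0/23


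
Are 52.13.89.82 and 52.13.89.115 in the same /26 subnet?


Mask: 255.255.255.192
52.13.89.82 AND mask = 52.13.89.64
52.13.89.115 AND mask = 52.13.89.64
Yes, same subnet (52.13.89.64)


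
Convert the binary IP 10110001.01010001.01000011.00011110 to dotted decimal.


10110001 = 177
01010001 = 81
01000011 = 67
00011110 = 30
IP: 177.81.67.30


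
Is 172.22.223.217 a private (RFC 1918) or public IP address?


RFC 1918 private ranges:
  10.0.0.0/8 (10.0.0.0 - 10.255.255.255)
  172.16.0.0/12 (172.16.0.0 - 172.31.255.255)
  192.168.0.0/16 (192.168.0.0 - 192.168.255.255)
Private (in 172.16.0.0/12)


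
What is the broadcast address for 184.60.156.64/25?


Network: 184.60.156.0/25
Host bits = 7
Set all host bits to 1:
Broadcast: 184.60.156.127


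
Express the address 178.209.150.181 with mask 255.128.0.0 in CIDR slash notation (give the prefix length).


Binary: 11111111.10000000.00000000.00000000
Count leading 1s
Prefix: /9


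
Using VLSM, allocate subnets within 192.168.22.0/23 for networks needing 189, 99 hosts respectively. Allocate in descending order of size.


189 hosts -> /24 (254 usable): 192.168.22.0/24
99 hosts -> /25 (126 usable): 192.168.23.0/25
Allocation: 192.168.22.0/24 (189 hosts, 254 usable); 192.168.23.0/25 (99 hosts, 126 usable)


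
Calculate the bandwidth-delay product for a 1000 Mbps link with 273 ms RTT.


BDP = bandwidth * RTT
= 1000 Mbps * 273 ms
= 1000 * 1e6 * 273 / 1000 bits
= 273000000 bits
= 34125000 bytes
= 33325.1953 KB
BDP = 273000000 bits (34125000 bytes)


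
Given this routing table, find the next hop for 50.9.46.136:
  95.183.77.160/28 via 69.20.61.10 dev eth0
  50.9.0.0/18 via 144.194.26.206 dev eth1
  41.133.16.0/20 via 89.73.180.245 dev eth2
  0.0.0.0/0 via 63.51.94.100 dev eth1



Longest prefix match for 50.9.46.136:
  /28 95.183.77.160: no
  /18 50.9.0.0: MATCH
  /20 41.133.16.0: no
  /0 0.0.0.0: MATCH
Selected: next-hop 144.194.26.206 via eth1 (matched /18)


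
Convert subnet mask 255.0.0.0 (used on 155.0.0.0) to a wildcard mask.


Subnet mask: 255.0.0.0
Wildcard = 255.255.255.255 - subnet mask
255 - 255 = 0
255 - 0 = 255
255 - 0 = 255
255 - 0 = 255
Wildcard: 0.255.255.255


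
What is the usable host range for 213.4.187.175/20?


Network: 213.4.176.0
Broadcast: 213.4.191.255
First usable = network + 1
Last usable = broadcast - 1
Range: 213.4.176.1 to 213.4.191.254


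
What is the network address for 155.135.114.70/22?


IP:   10011011.10000111.01110010.01000110
Mask: 11111111.11111111.11111100.00000000
AND operation:
Net:  10011011.10000111.01110000.00000000
Network: 155.135.112.0/22


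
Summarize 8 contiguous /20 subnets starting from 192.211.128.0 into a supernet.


Original prefix: /20
Number of subnets: 8 = 2^3
New prefix = 20 - 3 = 17
Supernet: 192.211.128.0/17


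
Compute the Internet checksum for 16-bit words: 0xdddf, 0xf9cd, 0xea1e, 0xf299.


Sum all words (with carry folding):
+ 0xdddf = 0xdddf
+ 0xf9cd = 0xd7ad
+ 0xea1e = 0xc1cc
+ 0xf299 = 0xb466
One's complement: ~0xb466
Checksum = 0x4b99


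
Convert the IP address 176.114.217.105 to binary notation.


176 = 10110000
114 = 01110010
217 = 11011001
105 = 01101001
Binary: 10110000.01110010.11011001.01101001


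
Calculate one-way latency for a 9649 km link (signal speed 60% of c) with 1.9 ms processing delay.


Speed = 0.6 * 3e5 km/s = 180000 km/s
Propagation delay = 9649 / 180000 = 0.0536 s = 53.6056 ms
Processing delay = 1.9 ms
Total one-way latency = 55.5056 ms


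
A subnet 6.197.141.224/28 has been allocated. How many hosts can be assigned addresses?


Host bits = 32 - 28 = 4
Total addresses = 2^4 = 16
Usable = total - 2 (network and broadcast)
Usable hosts: 14


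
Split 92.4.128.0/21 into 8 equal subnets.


New prefix = 21 + 3 = 24
Each subnet has 256 addresses
  92.4.128.0/24
  92.4.129.0/24
  92.4.130.0/24
  92.4.131.0/24
  92.4.132.0/24
  92.4.133.0/24
  92.4.134.0/24
  92.4.135.0/24
Subnets: 92.4.128.0/24, 92.4.129.0/24, 92.4.130.0/24, 92.4.131.0/24, 92.4.132.0/24, 92.4.133.0/24, 92.4.134.0/24, 92.4.135.0/24


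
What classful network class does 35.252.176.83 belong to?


First octet: 35
Binary: 00100011
0xxxxxxx -> Class A (1-126)
Class A, default mask 255.0.0.0 (/8)


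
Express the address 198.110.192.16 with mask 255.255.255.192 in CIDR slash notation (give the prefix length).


Binary: 11111111.11111111.11111111.11000000
Count leading 1s
Prefix: /26


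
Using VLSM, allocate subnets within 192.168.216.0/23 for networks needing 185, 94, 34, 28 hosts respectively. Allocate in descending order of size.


185 hosts -> /24 (254 usable): 192.168.216.0/24
94 hosts -> /25 (126 usable): 192.168.217.0/25
34 hosts -> /26 (62 usable): 192.168.217.128/26
28 hosts -> /27 (30 usable): 192.168.217.192/27
Allocation: 192.168.216.0/24 (185 hosts, 254 usable); 192.168.217.0/25 (94 hosts, 126 usable); 192.168.217.128/26 (34 hosts, 62 usable); 192.168.217.192/27 (28 hosts, 30 usable)


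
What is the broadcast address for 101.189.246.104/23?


Network: 101.189.246.0/23
Host bits = 9
Set all host bits to 1:
Broadcast: 101.189.247.255


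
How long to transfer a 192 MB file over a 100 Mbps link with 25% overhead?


Effective throughput = 100 * (1 - 25/100) = 75 Mbps
File size in Mb = 192 * 8 = 1536 Mb
Time = 1536 / 75
Time = 20.48 seconds


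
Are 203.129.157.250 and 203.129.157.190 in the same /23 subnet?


Mask: 255.255.254.0
203.129.157.250 AND mask = 203.129.156.0
203.129.157.190 AND mask = 203.129.156.0
Yes, same subnet (203.129.156.0)


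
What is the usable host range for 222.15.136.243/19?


Network: 222.15.128.0
Broadcast: 222.15.159.255
First usable = network + 1
Last usable = broadcast - 1
Range: 222.15.128.1 to 222.15.159.254


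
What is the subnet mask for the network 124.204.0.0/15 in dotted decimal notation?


/15 means 15 network bits, 17 host bits
Binary: 11111111111111100000000000000000
Mask: 255.254.0.0


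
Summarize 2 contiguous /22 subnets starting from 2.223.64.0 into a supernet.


Original prefix: /22
Number of subnets: 2 = 2^1
New prefix = 22 - 1 = 21
Supernet: 2.223.64.0/21


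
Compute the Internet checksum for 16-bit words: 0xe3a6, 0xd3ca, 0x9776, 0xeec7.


Sum all words (with carry folding):
+ 0xe3a6 = 0xe3a6
+ 0xd3ca = 0xb771
+ 0x9776 = 0x4ee8
+ 0xeec7 = 0x3db0
One's complement: ~0x3db0
Checksum = 0xc24f


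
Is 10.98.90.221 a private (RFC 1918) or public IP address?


RFC 1918 private ranges:
  10.0.0.0/8 (10.0.0.0 - 10.255.255.255)
  172.16.0.0/12 (172.16.0.0 - 172.31.255.255)
  192.168.0.0/16 (192.168.0.0 - 192.168.255.255)
Private (in 10.0.0.0/8)


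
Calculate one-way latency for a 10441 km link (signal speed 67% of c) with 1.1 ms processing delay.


Speed = 0.67 * 3e5 km/s = 201000 km/s
Propagation delay = 10441 / 201000 = 0.0519 s = 51.9453 ms
Processing delay = 1.1 ms
Total one-way latency = 53.0453 ms


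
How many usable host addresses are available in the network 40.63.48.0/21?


Host bits = 32 - 21 = 11
Total addresses = 2^11 = 2048
Usable = total - 2 (network and broadcast)
Usable hosts: 2046


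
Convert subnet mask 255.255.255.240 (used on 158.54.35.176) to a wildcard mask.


Subnet mask: 255.255.255.240
Wildcard = 255.255.255.255 - subnet mask
255 - 255 = 0
255 - 255 = 0
255 - 255 = 0
255 - 240 = 15
Wildcard: 0.0.0.15


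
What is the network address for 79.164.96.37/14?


IP:   01001111.10100100.01100000.00100101
Mask: 11111111.11111100.00000000.00000000
AND operation:
Net:  01001111.10100100.00000000.00000000
Network: 79.164.0.0/14


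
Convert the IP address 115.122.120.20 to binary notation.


115 = 01110011
122 = 01111010
120 = 01111000
20 = 00010100
Binary: 01110011.01111010.01111000.00010100


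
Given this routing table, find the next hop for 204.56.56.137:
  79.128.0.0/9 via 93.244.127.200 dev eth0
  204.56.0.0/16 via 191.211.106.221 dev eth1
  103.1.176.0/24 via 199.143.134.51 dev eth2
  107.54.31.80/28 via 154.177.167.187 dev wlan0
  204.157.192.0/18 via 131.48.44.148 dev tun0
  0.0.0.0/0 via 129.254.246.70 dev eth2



Longest prefix match for 204.56.56.137:
  /9 79.128.0.0: no
  /16 204.56.0.0: MATCH
  /24 103.1.176.0: no
  /28 107.54.31.80: no
  /18 204.157.192.0: no
  /0 0.0.0.0: MATCH
Selected: next-hop 191.211.106.221 via eth1 (matched /16)


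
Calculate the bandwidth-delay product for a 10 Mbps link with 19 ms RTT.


BDP = bandwidth * RTT
= 10 Mbps * 19 ms
= 10 * 1e6 * 19 / 1000 bits
= 190000 bits
= 23750 bytes
= 23.1934 KB
BDP = 190000 bits (23750 bytes)


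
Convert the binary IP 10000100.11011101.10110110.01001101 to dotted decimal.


10000100 = 132
11011101 = 221
10110110 = 182
01001101 = 77
IP: 132.221.182.77


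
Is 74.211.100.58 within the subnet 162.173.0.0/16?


Subnet network: 162.173.0.0
Test IP AND mask: 74.211.0.0
No, 74.211.100.58 is not in 162.173.0.0/16


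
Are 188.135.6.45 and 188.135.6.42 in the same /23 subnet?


Mask: 255.255.254.0
188.135.6.45 AND mask = 188.135.6.0
188.135.6.42 AND mask = 188.135.6.0
Yes, same subnet (188.135.6.0)


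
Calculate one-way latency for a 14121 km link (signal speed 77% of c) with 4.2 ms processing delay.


Speed = 0.77 * 3e5 km/s = 231000 km/s
Propagation delay = 14121 / 231000 = 0.0611 s = 61.1299 ms
Processing delay = 4.2 ms
Total one-way latency = 65.3299 ms


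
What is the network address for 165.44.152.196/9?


IP:   10100101.00101100.10011000.11000100
Mask: 11111111.10000000.00000000.00000000
AND operation:
Net:  10100101.00000000.00000000.00000000
Network: 165.0.0.0/9


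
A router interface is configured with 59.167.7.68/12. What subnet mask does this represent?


/12 means 12 network bits, 20 host bits
Binary: 11111111111100000000000000000000
Mask: 255.240.0.0


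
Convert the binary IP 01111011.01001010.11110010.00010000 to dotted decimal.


01111011 = 123
01001010 = 74
11110010 = 242
00010000 = 16
IP: 123.74.242.16


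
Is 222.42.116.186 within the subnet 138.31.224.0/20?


Subnet network: 138.31.224.0
Test IP AND mask: 222.42.112.0
No, 222.42.116.186 is not in 138.31.224.0/20


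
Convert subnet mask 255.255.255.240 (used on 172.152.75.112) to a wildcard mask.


Subnet mask: 255.255.255.240
Wildcard = 255.255.255.255 - subnet mask
255 - 255 = 0
255 - 255 = 0
255 - 255 = 0
255 - 240 = 15
Wildcard: 0.0.0.15


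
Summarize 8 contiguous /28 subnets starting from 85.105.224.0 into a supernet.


Original prefix: /28
Number of subnets: 8 = 2^3
New prefix = 28 - 3 = 25
Supernet: 85.105.224.0/25


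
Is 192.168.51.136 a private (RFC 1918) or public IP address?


RFC 1918 private ranges:
  10.0.0.0/8 (10.0.0.0 - 10.255.255.255)
  172.16.0.0/12 (172.16.0.0 - 172.31.255.255)
  192.168.0.0/16 (192.168.0.0 - 192.168.255.255)
Private (in 192.168.0.0/16)


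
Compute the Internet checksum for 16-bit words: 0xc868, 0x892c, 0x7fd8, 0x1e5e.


Sum all words (with carry folding):
+ 0xc868 = 0xc868
+ 0x892c = 0x5195
+ 0x7fd8 = 0xd16d
+ 0x1e5e = 0xefcb
One's complement: ~0xefcb
Checksum = 0x1034


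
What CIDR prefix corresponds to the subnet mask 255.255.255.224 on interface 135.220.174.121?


Binary: 11111111.11111111.11111111.11100000
Count leading 1s
Prefix: /27


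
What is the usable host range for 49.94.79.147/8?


Network: 49.0.0.0
Broadcast: 49.255.255.255
First usable = network + 1
Last usable = broadcast - 1
Range: 49.0.0.1 to 49.255.255.254


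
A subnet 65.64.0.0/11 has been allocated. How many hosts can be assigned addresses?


Host bits = 32 - 11 = 21
Total addresses = 2^21 = 2097152
Usable = total - 2 (network and broadcast)
Usable hosts: 2097150


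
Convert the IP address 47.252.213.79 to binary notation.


47 = 00101111
252 = 11111100
213 = 11010101
79 = 01001111
Binary: 00101111.11111100.11010101.01001111


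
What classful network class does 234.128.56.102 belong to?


First octet: 234
Binary: 11101010
1110xxxx -> Class D (224-239)
Class D (multicast), default mask N/A


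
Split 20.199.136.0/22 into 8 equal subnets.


New prefix = 22 + 3 = 25
Each subnet has 128 addresses
  20.199.136.0/25
  20.199.136.128/25
  20.199.137.0/25
  20.199.137.128/25
  20.199.138.0/25
  20.199.138.128/25
  20.199.139.0/25
  20.199.139.128/25
Subnets: 20.199.136.0/25, 20.199.136.128/25, 20.199.137.0/25, 20.199.137.128/25, 20.199.138.0/25, 20.199.138.128/25, 20.199.139.0/25, 20.199.139.128/25


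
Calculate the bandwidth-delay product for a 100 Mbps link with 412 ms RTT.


BDP = bandwidth * RTT
= 100 Mbps * 412 ms
= 100 * 1e6 * 412 / 1000 bits
= 41200000 bits
= 5150000 bytes
= 5029.2969 KB
BDP = 41200000 bits (5150000 bytes)


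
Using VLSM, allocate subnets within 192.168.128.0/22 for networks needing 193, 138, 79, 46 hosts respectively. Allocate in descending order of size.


193 hosts -> /24 (254 usable): 192.168.128.0/24
138 hosts -> /24 (254 usable): 192.168.129.0/24
79 hosts -> /25 (126 usable): 192.168.130.0/25
46 hosts -> /26 (62 usable): 192.168.130.128/26
Allocation: 192.168.128.0/24 (193 hosts, 254 usable); 192.168.129.0/24 (138 hosts, 254 usable); 192.168.130.0/25 (79 hosts, 126 usable); 192.168.130.128/26 (46 hosts, 62 usable)


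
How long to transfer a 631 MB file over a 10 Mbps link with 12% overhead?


Effective throughput = 10 * (1 - 12/100) = 8.8 Mbps
File size in Mb = 631 * 8 = 5048 Mb
Time = 5048 / 8.8
Time = 573.6364 seconds


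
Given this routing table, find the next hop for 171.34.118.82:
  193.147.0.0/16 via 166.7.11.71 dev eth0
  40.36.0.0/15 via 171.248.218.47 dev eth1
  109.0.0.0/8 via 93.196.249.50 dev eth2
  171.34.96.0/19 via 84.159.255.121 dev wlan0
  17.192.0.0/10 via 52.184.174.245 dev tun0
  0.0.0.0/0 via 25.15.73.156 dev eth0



Longest prefix match for 171.34.118.82:
  /16 193.147.0.0: no
  /15 40.36.0.0: no
  /8 109.0.0.0: no
  /19 171.34.96.0: MATCH
  /10 17.192.0.0: no
  /0 0.0.0.0: MATCH
Selected: next-hop 84.159.255.121 via wlan0 (matched /19)


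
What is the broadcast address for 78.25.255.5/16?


Network: 78.25.0.0/16
Host bits = 16
Set all host bits to 1:
Broadcast: 78.25.255.255


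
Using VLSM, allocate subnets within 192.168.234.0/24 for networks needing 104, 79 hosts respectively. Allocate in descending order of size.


104 hosts -> /25 (126 usable): 192.168.234.0/25
79 hosts -> /25 (126 usable): 192.168.234.128/25
Allocation: 192.168.234.0/25 (104 hosts, 126 usable); 192.168.234.128/25 (79 hosts, 126 usable)


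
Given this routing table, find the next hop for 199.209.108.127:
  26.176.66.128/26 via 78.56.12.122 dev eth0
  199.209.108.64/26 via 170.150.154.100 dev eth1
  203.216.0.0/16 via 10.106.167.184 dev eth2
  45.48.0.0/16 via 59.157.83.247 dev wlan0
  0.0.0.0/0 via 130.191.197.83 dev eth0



Longest prefix match for 199.209.108.127:
  /26 26.176.66.128: no
  /26 199.209.108.64: MATCH
  /16 203.216.0.0: no
  /16 45.48.0.0: no
  /0 0.0.0.0: MATCH
Selected: next-hop 170.150.154.100 via eth1 (matched /26)


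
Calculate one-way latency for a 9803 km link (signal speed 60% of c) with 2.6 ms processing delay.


Speed = 0.6 * 3e5 km/s = 180000 km/s
Propagation delay = 9803 / 180000 = 0.0545 s = 54.4611 ms
Processing delay = 2.6 ms
Total one-way latency = 57.0611 ms


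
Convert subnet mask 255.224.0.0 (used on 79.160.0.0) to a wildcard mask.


Subnet mask: 255.224.0.0
Wildcard = 255.255.255.255 - subnet mask
255 - 255 = 0
255 - 224 = 31
255 - 0 = 255
255 - 0 = 255
Wildcard: 0.31.255.255


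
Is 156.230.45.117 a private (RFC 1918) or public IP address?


RFC 1918 private ranges:
  10.0.0.0/8 (10.0.0.0 - 10.255.255.255)
  172.16.0.0/12 (172.16.0.0 - 172.31.255.255)
  192.168.0.0/16 (192.168.0.0 - 192.168.255.255)
Public (not in any RFC 1918 range)


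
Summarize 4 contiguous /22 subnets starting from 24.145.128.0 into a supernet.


Original prefix: /22
Number of subnets: 4 = 2^2
New prefix = 22 - 2 = 20
Supernet: 24.145.128.0/20


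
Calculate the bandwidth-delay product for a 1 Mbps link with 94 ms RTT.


BDP = bandwidth * RTT
= 1 Mbps * 94 ms
= 1 * 1e6 * 94 / 1000 bits
= 94000 bits
= 11750 bytes
= 11.4746 KB
BDP = 94000 bits (11750 bytes)


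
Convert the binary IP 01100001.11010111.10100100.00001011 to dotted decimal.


01100001 = 97
11010111 = 215
10100100 = 164
00001011 = 11
IP: 97.215.164.11


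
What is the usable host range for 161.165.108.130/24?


Network: 161.165.108.0
Broadcast: 161.165.108.255
First usable = network + 1
Last usable = broadcast - 1
Range: 161.165.108.1 to 161.165.108.254


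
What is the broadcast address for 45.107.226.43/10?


Network: 45.64.0.0/10
Host bits = 22
Set all host bits to 1:
Broadcast: 45.127.255.255


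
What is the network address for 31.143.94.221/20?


IP:   00011111.10001111.01011110.11011101
Mask: 11111111.11111111.11110000.00000000
AND operation:
Net:  00011111.10001111.01010000.00000000
Network: 31.143.80.0/20


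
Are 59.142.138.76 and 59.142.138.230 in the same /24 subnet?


Mask: 255.255.255.0
59.142.138.76 AND mask = 59.142.138.0
59.142.138.230 AND mask = 59.142.138.0
Yes, same subnet (59.142.138.0)


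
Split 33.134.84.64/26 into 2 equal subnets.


New prefix = 26 + 1 = 27
Each subnet has 32 addresses
  33.134.84.64/27
  33.134.84.96/27
Subnets: 33.134.84.64/27, 33.134.84.96/27


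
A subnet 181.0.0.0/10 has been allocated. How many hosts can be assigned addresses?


Host bits = 32 - 10 = 22
Total addresses = 2^22 = 4194304
Usable = total - 2 (network and broadcast)
Usable hosts: 4194302


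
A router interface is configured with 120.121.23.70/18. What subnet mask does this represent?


/18 means 18 network bits, 14 host bits
Binary: 11111111111111111100000000000000
Mask: 255.255.192.0


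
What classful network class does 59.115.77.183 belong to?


First octet: 59
Binary: 00111011
0xxxxxxx -> Class A (1-126)
Class A, default mask 255.0.0.0 (/8)


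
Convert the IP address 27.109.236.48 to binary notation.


27 = 00011011
109 = 01101101
236 = 11101100
48 = 00110000
Binary: 00011011.01101101.11101100.00110000


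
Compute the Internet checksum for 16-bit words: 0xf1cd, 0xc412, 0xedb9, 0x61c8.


Sum all words (with carry folding):
+ 0xf1cd = 0xf1cd
+ 0xc412 = 0xb5e0
+ 0xedb9 = 0xa39a
+ 0x61c8 = 0x0563
One's complement: ~0x0563
Checksum = 0xfa9c


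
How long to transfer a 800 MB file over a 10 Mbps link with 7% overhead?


Effective throughput = 10 * (1 - 7/100) = 9.3 Mbps
File size in Mb = 800 * 8 = 6400 Mb
Time = 6400 / 9.3
Time = 688.172 seconds


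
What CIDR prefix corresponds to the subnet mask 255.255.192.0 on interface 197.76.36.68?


Binary: 11111111.11111111.11000000.00000000
Count leading 1s
Prefix: /18


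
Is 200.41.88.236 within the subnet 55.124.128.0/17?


Subnet network: 55.124.128.0
Test IP AND mask: 200.41.0.0
No, 200.41.88.236 is not in 55.124.128.0/17


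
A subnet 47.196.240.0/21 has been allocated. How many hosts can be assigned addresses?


Host bits = 32 - 21 = 11
Total addresses = 2^11 = 2048
Usable = total - 2 (network and broadcast)
Usable hosts: 2046


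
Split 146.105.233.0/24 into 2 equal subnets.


New prefix = 24 + 1 = 25
Each subnet has 128 addresses
  146.105.233.0/25
  146.105.233.128/25
Subnets: 146.105.233.0/25, 146.105.233.128/25


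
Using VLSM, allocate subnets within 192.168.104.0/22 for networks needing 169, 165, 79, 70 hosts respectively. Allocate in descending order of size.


169 hosts -> /24 (254 usable): 192.168.104.0/24
165 hosts -> /24 (254 usable): 192.168.105.0/24
79 hosts -> /25 (126 usable): 192.168.106.0/25
70 hosts -> /25 (126 usable): 192.168.106.128/25
Allocation: 192.168.104.0/24 (169 hosts, 254 usable); 192.168.105.0/24 (165 hosts, 254 usable); 192.168.106.0/25 (79 hosts, 126 usable); 192.168.106.128/25 (70 hosts, 126 usable)


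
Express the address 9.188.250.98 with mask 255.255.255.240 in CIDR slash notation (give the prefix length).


Binary: 11111111.11111111.11111111.11110000
Count leading 1s
Prefix: /28


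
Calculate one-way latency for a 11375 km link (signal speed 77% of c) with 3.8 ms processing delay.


Speed = 0.77 * 3e5 km/s = 231000 km/s
Propagation delay = 11375 / 231000 = 0.0492 s = 49.2424 ms
Processing delay = 3.8 ms
Total one-way latency = 53.0424 ms


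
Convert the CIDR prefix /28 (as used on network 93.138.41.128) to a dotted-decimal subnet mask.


/28 means 28 network bits, 4 host bits
Binary: 11111111111111111111111111110000
Mask: 255.255.255.240


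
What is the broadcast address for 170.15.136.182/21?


Network: 170.15.136.0/21
Host bits = 11
Set all host bits to 1:
Broadcast: 170.15.143.255


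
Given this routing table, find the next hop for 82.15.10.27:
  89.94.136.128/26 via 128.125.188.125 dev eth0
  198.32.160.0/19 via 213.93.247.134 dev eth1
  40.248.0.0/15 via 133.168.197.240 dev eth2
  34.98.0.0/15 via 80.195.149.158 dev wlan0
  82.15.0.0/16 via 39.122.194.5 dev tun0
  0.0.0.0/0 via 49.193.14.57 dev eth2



Longest prefix match for 82.15.10.27:
  /26 89.94.136.128: no
  /19 198.32.160.0: no
  /15 40.248.0.0: no
  /15 34.98.0.0: no
  /16 82.15.0.0: MATCH
  /0 0.0.0.0: MATCH
Selected: next-hop 39.122.194.5 via tun0 (matched /16)


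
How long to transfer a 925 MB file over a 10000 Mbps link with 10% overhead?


Effective throughput = 10000 * (1 - 10/100) = 9000 Mbps
File size in Mb = 925 * 8 = 7400 Mb
Time = 7400 / 9000
Time = 0.8222 seconds


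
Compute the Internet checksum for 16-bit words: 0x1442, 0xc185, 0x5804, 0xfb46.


Sum all words (with carry folding):
+ 0x1442 = 0x1442
+ 0xc185 = 0xd5c7
+ 0x5804 = 0x2dcc
+ 0xfb46 = 0x2913
One's complement: ~0x2913
Checksum = 0xd6ec


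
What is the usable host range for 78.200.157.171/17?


Network: 78.200.128.0
Broadcast: 78.200.255.255
First usable = network + 1
Last usable = broadcast - 1
Range: 78.200.128.1 to 78.200.255.254


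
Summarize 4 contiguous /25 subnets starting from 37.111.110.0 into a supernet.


Original prefix: /25
Number of subnets: 4 = 2^2
New prefix = 25 - 2 = 23
Supernet: 37.111.110.0/23


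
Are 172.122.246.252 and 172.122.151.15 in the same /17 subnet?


Mask: 255.255.128.0
172.122.246.252 AND mask = 172.122.128.0
172.122.151.15 AND mask = 172.122.128.0
Yes, same subnet (172.122.128.0)


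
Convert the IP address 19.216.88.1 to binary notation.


19 = 00010011
216 = 11011000
88 = 01011000
1 = 00000001
Binary: 00010011.11011000.01011000.00000001


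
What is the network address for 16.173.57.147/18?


IP:   00010000.10101101.00111001.10010011
Mask: 11111111.11111111.11000000.00000000
AND operation:
Net:  00010000.10101101.00000000.00000000
Network: 16.173.0.0/18


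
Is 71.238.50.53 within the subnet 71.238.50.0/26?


Subnet network: 71.238.50.0
Test IP AND mask: 71.238.50.0
Yes, 71.238.50.53 is in 71.238.50.0/26


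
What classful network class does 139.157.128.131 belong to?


First octet: 139
Binary: 10001011
10xxxxxx -> Class B (128-191)
Class B, default mask 255.255.0.0 (/16)


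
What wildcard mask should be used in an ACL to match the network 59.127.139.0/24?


Subnet mask: 255.255.255.0
Wildcard = 255.255.255.255 - subnet mask
255 - 255 = 0
255 - 255 = 0
255 - 255 = 0
255 - 0 = 255
Wildcard: 0.0.0.255


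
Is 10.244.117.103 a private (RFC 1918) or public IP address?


RFC 1918 private ranges:
  10.0.0.0/8 (10.0.0.0 - 10.255.255.255)
  172.16.0.0/12 (172.16.0.0 - 172.31.255.255)
  192.168.0.0/16 (192.168.0.0 - 192.168.255.255)
Private (in 10.0.0.0/8)


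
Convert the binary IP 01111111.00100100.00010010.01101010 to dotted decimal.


01111111 = 127
00100100 = 36
00010010 = 18
01101010 = 106
IP: 127.36.18.106


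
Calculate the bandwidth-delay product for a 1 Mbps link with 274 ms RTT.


BDP = bandwidth * RTT
= 1 Mbps * 274 ms
= 1 * 1e6 * 274 / 1000 bits
= 274000 bits
= 34250 bytes
= 33.4473 KB
BDP = 274000 bits (34250 bytes)


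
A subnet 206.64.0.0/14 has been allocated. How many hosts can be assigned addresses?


Host bits = 32 - 14 = 18
Total addresses = 2^18 = 262144
Usable = total - 2 (network and broadcast)
Usable hosts: 262142


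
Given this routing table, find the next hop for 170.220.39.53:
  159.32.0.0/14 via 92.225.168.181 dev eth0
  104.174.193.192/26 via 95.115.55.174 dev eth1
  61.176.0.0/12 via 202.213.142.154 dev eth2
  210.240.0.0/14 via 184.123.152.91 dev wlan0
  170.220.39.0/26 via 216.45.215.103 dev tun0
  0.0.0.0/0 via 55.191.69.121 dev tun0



Longest prefix match for 170.220.39.53:
  /14 159.32.0.0: no
  /26 104.174.193.192: no
  /12 61.176.0.0: no
  /14 210.240.0.0: no
  /26 170.220.39.0: MATCH
  /0 0.0.0.0: MATCH
Selected: next-hop 216.45.215.103 via tun0 (matched /26)


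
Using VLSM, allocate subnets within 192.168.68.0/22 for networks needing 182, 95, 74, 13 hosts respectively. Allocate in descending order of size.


182 hosts -> /24 (254 usable): 192.168.68.0/24
95 hosts -> /25 (126 usable): 192.168.69.0/25
74 hosts -> /25 (126 usable): 192.168.69.128/25
13 hosts -> /28 (14 usable): 192.168.70.0/28
Allocation: 192.168.68.0/24 (182 hosts, 254 usable); 192.168.69.0/25 (95 hosts, 126 usable); 192.168.69.128/25 (74 hosts, 126 usable); 192.168.70.0/28 (13 hosts, 14 usable)


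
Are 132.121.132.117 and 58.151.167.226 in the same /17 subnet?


Mask: 255.255.128.0
132.121.132.117 AND mask = 132.121.128.0
58.151.167.226 AND mask = 58.151.128.0
No, different subnets (132.121.128.0 vs 58.151.128.0)


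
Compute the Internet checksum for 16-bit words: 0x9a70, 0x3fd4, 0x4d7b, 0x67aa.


Sum all words (with carry folding):
+ 0x9a70 = 0x9a70
+ 0x3fd4 = 0xda44
+ 0x4d7b = 0x27c0
+ 0x67aa = 0x8f6a
One's complement: ~0x8f6a
Checksum = 0x7095


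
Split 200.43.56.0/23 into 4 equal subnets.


New prefix = 23 + 2 = 25
Each subnet has 128 addresses
  200.43.56.0/25
  200.43.56.128/25
  200.43.57.0/25
  200.43.57.128/25
Subnets: 200.43.56.0/25, 200.43.56.128/25, 200.43.57.0/25, 200.43.57.128/25


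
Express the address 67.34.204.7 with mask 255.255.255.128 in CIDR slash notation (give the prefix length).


Binary: 11111111.11111111.11111111.10000000
Count leading 1s
Prefix: /25


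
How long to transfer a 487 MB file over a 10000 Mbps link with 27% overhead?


Effective throughput = 10000 * (1 - 27/100) = 7300 Mbps
File size in Mb = 487 * 8 = 3896 Mb
Time = 3896 / 7300
Time = 0.5337 seconds


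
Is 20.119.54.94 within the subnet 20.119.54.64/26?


Subnet network: 20.119.54.64
Test IP AND mask: 20.119.54.64
Yes, 20.119.54.94 is in 20.119.54.64/26


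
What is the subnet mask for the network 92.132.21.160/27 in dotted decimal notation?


/27 means 27 network bits, 5 host bits
Binary: 11111111111111111111111111100000
Mask: 255.255.255.224


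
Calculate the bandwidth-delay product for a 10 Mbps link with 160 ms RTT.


BDP = bandwidth * RTT
= 10 Mbps * 160 ms
= 10 * 1e6 * 160 / 1000 bits
= 1600000 bits
= 200000 bytes
= 195.3125 KB
BDP = 1600000 bits (200000 bytes)


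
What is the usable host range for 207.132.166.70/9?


Network: 207.128.0.0
Broadcast: 207.255.255.255
First usable = network + 1
Last usable = broadcast - 1
Range: 207.128.0.1 to 207.255.255.254


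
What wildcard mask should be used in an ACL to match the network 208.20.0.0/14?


Subnet mask: 255.252.0.0
Wildcard = 255.255.255.255 - subnet mask
255 - 255 = 0
255 - 252 = 3
255 - 0 = 255
255 - 0 = 255
Wildcard: 0.3.255.255


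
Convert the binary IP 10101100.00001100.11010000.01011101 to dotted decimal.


10101100 = 172
00001100 = 12
11010000 = 208
01011101 = 93
IP: 172.12.208.93


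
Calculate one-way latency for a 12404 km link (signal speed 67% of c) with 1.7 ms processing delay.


Speed = 0.67 * 3e5 km/s = 201000 km/s
Propagation delay = 12404 / 201000 = 0.0617 s = 61.7114 ms
Processing delay = 1.7 ms
Total one-way latency = 63.4114 ms


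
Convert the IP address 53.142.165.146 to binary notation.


53 = 00110101
142 = 10001110
165 = 10100101
146 = 10010010
Binary: 00110101.10001110.10100101.10010010


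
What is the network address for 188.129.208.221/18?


IP:   10111100.10000001.11010000.11011101
Mask: 11111111.11111111.11000000.00000000
AND operation:
Net:  10111100.10000001.11000000.00000000
Network: 188.129.192.0/18


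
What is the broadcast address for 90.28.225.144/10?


Network: 90.0.0.0/10
Host bits = 22
Set all host bits to 1:
Broadcast: 90.63.255.255


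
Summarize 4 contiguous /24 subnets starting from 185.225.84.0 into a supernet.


Original prefix: /24
Number of subnets: 4 = 2^2
New prefix = 24 - 2 = 22
Supernet: 185.225.84.0/22


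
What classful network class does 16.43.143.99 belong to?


First octet: 16
Binary: 00010000
0xxxxxxx -> Class A (1-126)
Class A, default mask 255.0.0.0 (/8)


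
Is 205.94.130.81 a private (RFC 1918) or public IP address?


RFC 1918 private ranges:
  10.0.0.0/8 (10.0.0.0 - 10.255.255.255)
  172.16.0.0/12 (172.16.0.0 - 172.31.255.255)
  192.168.0.0/16 (192.168.0.0 - 192.168.255.255)
Public (not in any RFC 1918 range)


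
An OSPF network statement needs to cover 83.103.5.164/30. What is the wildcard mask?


Subnet mask: 255.255.255.252
Wildcard = 255.255.255.255 - subnet mask
255 - 255 = 0
255 - 255 = 0
255 - 255 = 0
255 - 252 = 3
Wildcard: 0.0.0.3
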